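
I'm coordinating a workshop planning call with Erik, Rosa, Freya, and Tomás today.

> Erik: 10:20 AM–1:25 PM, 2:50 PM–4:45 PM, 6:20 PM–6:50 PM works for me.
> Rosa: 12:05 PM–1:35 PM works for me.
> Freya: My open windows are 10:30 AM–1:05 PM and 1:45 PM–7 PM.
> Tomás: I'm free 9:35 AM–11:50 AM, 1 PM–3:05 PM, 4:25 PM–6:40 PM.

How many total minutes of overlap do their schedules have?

5

Erik ∩ Rosa: 12:05-13:25.
Erik ∩ Rosa ∩ Freya: 12:05-13:05.
Erik ∩ Rosa ∩ Freya ∩ Tomás: 13:00-13:05.
So the common availability across everyone is 13:00-13:05.
That's a single block of 5 minutes.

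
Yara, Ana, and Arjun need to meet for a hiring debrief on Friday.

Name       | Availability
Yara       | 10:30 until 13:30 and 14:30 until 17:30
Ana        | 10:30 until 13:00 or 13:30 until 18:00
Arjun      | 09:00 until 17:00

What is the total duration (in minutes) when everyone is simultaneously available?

300

Yara ∩ Ana: 10:30-13:00, 14:30-17:30.
Yara ∩ Ana ∩ Arjun: 10:30-13:00, 14:30-17:00.
So the common availability across everyone is 10:30-13:00, 14:30-17:00.
Summing the common windows: 150 + 150 = 300 minutes.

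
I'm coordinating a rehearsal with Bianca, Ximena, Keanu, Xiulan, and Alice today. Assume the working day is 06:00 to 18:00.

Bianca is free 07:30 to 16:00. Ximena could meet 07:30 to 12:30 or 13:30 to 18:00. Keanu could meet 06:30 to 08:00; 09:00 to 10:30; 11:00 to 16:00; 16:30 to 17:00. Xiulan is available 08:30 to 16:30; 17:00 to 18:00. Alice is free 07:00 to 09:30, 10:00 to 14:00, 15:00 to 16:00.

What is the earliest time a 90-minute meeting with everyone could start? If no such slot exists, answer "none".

Bianca ∩ Ximena: 07:30-12:30, 13:30-16:00.
Bianca ∩ Ximena ∩ Keanu: 07:30-08:00, 09:00-10:30, 11:00-12:30, 13:30-16:00.
Bianca ∩ Ximena ∩ Keanu ∩ Xiulan: 09:00-10:30, 11:00-12:30, 13:30-16:00.
Bianca ∩ Ximena ∩ Keanu ∩ Xiulan ∩ Alice: 09:00-09:30, 10:00-10:30, 11:00-12:30, 13:30-14:00, 15:00-16:00.
The first common window of at least 90 minutes is 11:00-12:30, so the earliest start is 11:00.

11:00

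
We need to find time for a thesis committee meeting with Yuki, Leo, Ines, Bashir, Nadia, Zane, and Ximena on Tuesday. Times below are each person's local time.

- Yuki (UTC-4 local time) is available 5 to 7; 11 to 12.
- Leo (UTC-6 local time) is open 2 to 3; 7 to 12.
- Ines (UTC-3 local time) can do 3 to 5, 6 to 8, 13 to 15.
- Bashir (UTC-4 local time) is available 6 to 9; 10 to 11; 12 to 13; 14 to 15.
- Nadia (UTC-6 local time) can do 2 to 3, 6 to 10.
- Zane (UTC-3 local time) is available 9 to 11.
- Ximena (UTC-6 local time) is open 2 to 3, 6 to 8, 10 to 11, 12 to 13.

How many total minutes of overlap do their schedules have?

Yuki in UTC: 09:00-11:00, 15:00-16:00 (add 4h to convert from UTC-4).
Leo in UTC: 08:00-09:00, 13:00-18:00 (add 6h to convert from UTC-6).
Ines in UTC: 06:00-08:00, 09:00-11:00, 16:00-18:00 (add 3h to convert from UTC-3).
Bashir in UTC: 10:00-13:00, 14:00-15:00, 16:00-17:00, 18:00-19:00 (add 4h to convert from UTC-4).
Nadia in UTC: 08:00-09:00, 12:00-16:00 (add 6h to convert from UTC-6).
Zane in UTC: 12:00-14:00 (add 3h to convert from UTC-3).
Ximena in UTC: 08:00-09:00, 12:00-14:00, 16:00-17:00, 18:00-19:00 (add 6h to convert from UTC-6).
Yuki ∩ Leo: 15:00-16:00.
Yuki ∩ Leo ∩ Ines: ∅.
Yuki ∩ Leo ∩ Ines ∩ Bashir: ∅.
Yuki ∩ Leo ∩ Ines ∩ Bashir ∩ Nadia: ∅.
Yuki ∩ Leo ∩ Ines ∩ Bashir ∩ Nadia ∩ Zane: ∅.
Yuki ∩ Leo ∩ Ines ∩ Bashir ∩ Nadia ∩ Zane ∩ Ximena: ∅.
There is no time when everyone is free.
There is no common window, so the total is 0 minutes.

0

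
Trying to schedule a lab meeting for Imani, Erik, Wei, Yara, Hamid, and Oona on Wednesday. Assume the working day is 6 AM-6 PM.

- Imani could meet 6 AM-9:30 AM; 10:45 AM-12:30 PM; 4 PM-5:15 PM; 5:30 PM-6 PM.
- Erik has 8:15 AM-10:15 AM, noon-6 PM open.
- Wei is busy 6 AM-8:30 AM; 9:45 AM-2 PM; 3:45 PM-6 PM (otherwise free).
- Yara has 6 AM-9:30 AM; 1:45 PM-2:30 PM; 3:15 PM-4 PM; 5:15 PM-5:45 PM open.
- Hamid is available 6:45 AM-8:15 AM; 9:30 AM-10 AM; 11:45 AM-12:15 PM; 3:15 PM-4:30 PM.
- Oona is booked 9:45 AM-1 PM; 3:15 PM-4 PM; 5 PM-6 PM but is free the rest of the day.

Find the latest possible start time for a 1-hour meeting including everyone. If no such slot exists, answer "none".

none

Imani free: 06:00-09:30, 10:45-12:30, 16:00-17:15, 17:30-18:00.
Erik free: 08:15-10:15, 12:00-18:00.
Wei free: 08:30-09:45, 14:00-15:45 (invert busy blocks within the working day).
Yara free: 06:00-09:30, 13:45-14:30, 15:15-16:00, 17:15-17:45.
Hamid free: 06:45-08:15, 09:30-10:00, 11:45-12:15, 15:15-16:30.
Oona free: 06:00-09:45, 13:00-15:15, 16:00-17:00 (invert busy blocks within the working day).
Imani ∩ Erik: 08:15-09:30, 12:00-12:30, 16:00-17:15, 17:30-18:00.
Imani ∩ Erik ∩ Wei: 08:30-09:30.
Imani ∩ Erik ∩ Wei ∩ Yara: 08:30-09:30.
Imani ∩ Erik ∩ Wei ∩ Yara ∩ Hamid: ∅.
Imani ∩ Erik ∩ Wei ∩ Yara ∩ Hamid ∩ Oona: ∅.
There is no time when everyone is free.
No common window is at least 60 minutes long.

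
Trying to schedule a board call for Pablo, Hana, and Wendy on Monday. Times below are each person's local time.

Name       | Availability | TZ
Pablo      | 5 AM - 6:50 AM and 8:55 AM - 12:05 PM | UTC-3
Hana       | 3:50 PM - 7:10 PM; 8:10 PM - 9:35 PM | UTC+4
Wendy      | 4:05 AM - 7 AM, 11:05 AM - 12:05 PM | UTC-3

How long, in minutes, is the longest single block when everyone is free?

Pablo in UTC: 08:00-09:50, 11:55-15:05 (add 3h to convert from UTC-3).
Hana in UTC: 11:50-15:10, 16:10-17:35 (subtract 4h to convert from UTC+4).
Wendy in UTC: 07:05-10:00, 14:05-15:05 (add 3h to convert from UTC-3).
Pablo ∩ Hana: 11:55-15:05.
Pablo ∩ Hana ∩ Wendy: 14:05-15:05.
So the common availability across everyone is 14:05-15:05.
The longest is 14:05-15:05 at 60 minutes.

60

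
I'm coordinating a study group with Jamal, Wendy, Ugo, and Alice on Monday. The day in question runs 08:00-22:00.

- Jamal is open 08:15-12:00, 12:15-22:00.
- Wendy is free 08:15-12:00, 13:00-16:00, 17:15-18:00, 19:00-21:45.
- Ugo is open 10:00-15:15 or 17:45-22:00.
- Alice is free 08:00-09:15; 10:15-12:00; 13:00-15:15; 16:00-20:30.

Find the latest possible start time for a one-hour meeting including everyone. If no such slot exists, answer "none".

Jamal ∩ Wendy: 08:15-12:00, 13:00-16:00, 17:15-18:00, 19:00-21:45.
Jamal ∩ Wendy ∩ Ugo: 10:00-12:00, 13:00-15:15, 17:45-18:00, 19:00-21:45.
Jamal ∩ Wendy ∩ Ugo ∩ Alice: 10:15-12:00, 13:00-15:15, 17:45-18:00, 19:00-20:30.
The last common window of at least 60 minutes is 19:00-20:30; a 60-minute meeting can start as late as 19:30 and still end by 20:30.

19:30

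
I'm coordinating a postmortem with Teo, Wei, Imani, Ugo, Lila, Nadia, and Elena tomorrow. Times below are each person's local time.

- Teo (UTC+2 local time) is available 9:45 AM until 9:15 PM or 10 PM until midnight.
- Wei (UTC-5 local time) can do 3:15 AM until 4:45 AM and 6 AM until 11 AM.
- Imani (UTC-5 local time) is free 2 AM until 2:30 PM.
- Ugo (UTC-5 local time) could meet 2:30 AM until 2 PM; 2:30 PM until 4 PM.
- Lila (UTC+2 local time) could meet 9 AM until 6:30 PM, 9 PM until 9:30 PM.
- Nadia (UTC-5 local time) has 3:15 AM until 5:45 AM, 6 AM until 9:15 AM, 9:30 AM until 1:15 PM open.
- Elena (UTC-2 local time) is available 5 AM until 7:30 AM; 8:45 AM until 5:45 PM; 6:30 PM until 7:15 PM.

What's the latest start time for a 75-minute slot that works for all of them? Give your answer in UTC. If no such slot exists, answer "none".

Teo in UTC: 07:45-19:15, 20:00-22:00 (subtract 2h to convert from UTC+2).
Wei in UTC: 08:15-09:45, 11:00-16:00 (add 5h to convert from UTC-5).
Imani in UTC: 07:00-19:30 (add 5h to convert from UTC-5).
Ugo in UTC: 07:30-19:00, 19:30-21:00 (add 5h to convert from UTC-5).
Lila in UTC: 07:00-16:30, 19:00-19:30 (subtract 2h to convert from UTC+2).
Nadia in UTC: 08:15-10:45, 11:00-14:15, 14:30-18:15 (add 5h to convert from UTC-5).
Elena in UTC: 07:00-09:30, 10:45-19:45, 20:30-21:15 (add 2h to convert from UTC-2).
Teo ∩ Wei: 08:15-09:45, 11:00-16:00.
Teo ∩ Wei ∩ Imani: 08:15-09:45, 11:00-16:00.
Teo ∩ Wei ∩ Imani ∩ Ugo: 08:15-09:45, 11:00-16:00.
Teo ∩ Wei ∩ Imani ∩ Ugo ∩ Lila: 08:15-09:45, 11:00-16:00.
Teo ∩ Wei ∩ Imani ∩ Ugo ∩ Lila ∩ Nadia: 08:15-09:45, 11:00-14:15, 14:30-16:00.
Teo ∩ Wei ∩ Imani ∩ Ugo ∩ Lila ∩ Nadia ∩ Elena: 08:15-09:30, 11:00-14:15, 14:30-16:00.
So the common availability across everyone is 08:15-09:30, 11:00-14:15, 14:30-16:00.
The last common window of at least 75 minutes is 14:30-16:00; a 75-minute meeting can start as late as 14:45 and still end by 16:00.

14:45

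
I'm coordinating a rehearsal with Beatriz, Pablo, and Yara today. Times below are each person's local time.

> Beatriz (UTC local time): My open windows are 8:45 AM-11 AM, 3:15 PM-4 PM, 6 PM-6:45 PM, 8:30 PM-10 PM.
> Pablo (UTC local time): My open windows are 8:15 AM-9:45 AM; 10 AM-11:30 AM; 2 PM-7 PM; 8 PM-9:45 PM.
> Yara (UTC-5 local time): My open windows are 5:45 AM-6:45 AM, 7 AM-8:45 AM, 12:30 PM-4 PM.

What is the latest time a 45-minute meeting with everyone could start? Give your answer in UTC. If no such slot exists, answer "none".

Beatriz in UTC: 08:45-11:00, 15:15-16:00, 18:00-18:45, 20:30-22:00.
Pablo in UTC: 08:15-09:45, 10:00-11:30, 14:00-19:00, 20:00-21:45.
Yara in UTC: 10:45-11:45, 12:00-13:45, 17:30-21:00 (add 5h to convert from UTC-5).
Beatriz ∩ Pablo: 08:45-09:45, 10:00-11:00, 15:15-16:00, 18:00-18:45, 20:30-21:45.
Beatriz ∩ Pablo ∩ Yara: 10:45-11:00, 18:00-18:45, 20:30-21:00.
The last common window of at least 45 minutes is 18:00-18:45; a 45-minute meeting can start as late as 18:00 and still end by 18:45.

18:00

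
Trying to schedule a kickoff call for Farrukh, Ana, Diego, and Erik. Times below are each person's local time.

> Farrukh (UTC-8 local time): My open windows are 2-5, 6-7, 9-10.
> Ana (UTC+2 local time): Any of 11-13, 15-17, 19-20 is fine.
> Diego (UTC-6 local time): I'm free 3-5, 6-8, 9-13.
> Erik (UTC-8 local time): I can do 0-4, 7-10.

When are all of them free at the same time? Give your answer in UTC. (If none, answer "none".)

Farrukh in UTC: 10:00-13:00, 14:00-15:00, 17:00-18:00 (add 8h to convert from UTC-8).
Ana in UTC: 09:00-11:00, 13:00-15:00, 17:00-18:00 (subtract 2h to convert from UTC+2).
Diego in UTC: 09:00-11:00, 12:00-14:00, 15:00-19:00 (add 6h to convert from UTC-6).
Erik in UTC: 08:00-12:00, 15:00-18:00 (add 8h to convert from UTC-8).
Farrukh ∩ Ana: 10:00-11:00, 14:00-15:00, 17:00-18:00.
Farrukh ∩ Ana ∩ Diego: 10:00-11:00, 17:00-18:00.
Farrukh ∩ Ana ∩ Diego ∩ Erik: 10:00-11:00, 17:00-18:00.

10:00-11:00, 17:00-18:00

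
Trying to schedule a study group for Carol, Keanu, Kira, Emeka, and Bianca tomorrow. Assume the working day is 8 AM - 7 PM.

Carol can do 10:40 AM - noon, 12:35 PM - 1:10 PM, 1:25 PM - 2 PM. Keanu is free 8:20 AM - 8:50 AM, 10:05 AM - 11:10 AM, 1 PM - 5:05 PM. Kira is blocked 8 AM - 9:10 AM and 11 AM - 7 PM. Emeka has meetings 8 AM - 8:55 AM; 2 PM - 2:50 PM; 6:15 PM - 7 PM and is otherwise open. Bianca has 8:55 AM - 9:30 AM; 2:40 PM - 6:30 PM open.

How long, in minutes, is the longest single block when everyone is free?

Carol free: 10:40-12:00, 12:35-13:10, 13:25-14:00.
Keanu free: 08:20-08:50, 10:05-11:10, 13:00-17:05.
Kira free: 09:10-11:00 (invert busy blocks within the working day).
Emeka free: 08:55-14:00, 14:50-18:15 (invert busy blocks within the working day).
Bianca free: 08:55-09:30, 14:40-18:30.
Carol ∩ Keanu: 10:40-11:10, 13:00-13:10, 13:25-14:00.
Carol ∩ Keanu ∩ Kira: 10:40-11:00.
Carol ∩ Keanu ∩ Kira ∩ Emeka: 10:40-11:00.
Carol ∩ Keanu ∩ Kira ∩ Emeka ∩ Bianca: ∅.
There is no time when everyone is free.
No common window exists, so the longest block is 0 minutes.

0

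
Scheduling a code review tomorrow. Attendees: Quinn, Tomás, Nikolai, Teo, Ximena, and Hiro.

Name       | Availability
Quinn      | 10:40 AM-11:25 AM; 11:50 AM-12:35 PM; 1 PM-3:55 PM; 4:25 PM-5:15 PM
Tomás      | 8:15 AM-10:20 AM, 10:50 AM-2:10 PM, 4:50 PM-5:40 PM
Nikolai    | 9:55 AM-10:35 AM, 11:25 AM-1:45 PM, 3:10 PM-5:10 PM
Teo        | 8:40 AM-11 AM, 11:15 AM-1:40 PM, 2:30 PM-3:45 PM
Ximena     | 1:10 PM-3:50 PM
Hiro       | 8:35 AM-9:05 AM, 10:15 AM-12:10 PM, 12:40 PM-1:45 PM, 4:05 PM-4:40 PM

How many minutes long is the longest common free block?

Quinn ∩ Tomás: 10:50-11:25, 11:50-12:35, 13:00-14:10, 16:50-17:15.
Quinn ∩ Tomás ∩ Nikolai: 11:50-12:35, 13:00-13:45, 16:50-17:10.
Quinn ∩ Tomás ∩ Nikolai ∩ Teo: 11:50-12:35, 13:00-13:40.
Quinn ∩ Tomás ∩ Nikolai ∩ Teo ∩ Ximena: 13:10-13:40.
Quinn ∩ Tomás ∩ Nikolai ∩ Teo ∩ Ximena ∩ Hiro: 13:10-13:40.
The longest is 13:10-13:40 at 30 minutes.

30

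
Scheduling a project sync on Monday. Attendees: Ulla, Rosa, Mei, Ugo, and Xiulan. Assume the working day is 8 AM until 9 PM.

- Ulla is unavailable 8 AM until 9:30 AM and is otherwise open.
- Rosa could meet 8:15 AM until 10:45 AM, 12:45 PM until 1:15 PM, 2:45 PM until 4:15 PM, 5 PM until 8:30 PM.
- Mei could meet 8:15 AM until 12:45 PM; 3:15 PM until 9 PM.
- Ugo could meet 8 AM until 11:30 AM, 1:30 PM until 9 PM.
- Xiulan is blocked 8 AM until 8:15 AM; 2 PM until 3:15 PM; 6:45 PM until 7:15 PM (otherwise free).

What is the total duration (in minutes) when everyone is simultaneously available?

315

Ulla free: 09:30-21:00 (invert busy blocks within the working day).
Rosa free: 08:15-10:45, 12:45-13:15, 14:45-16:15, 17:00-20:30.
Mei free: 08:15-12:45, 15:15-21:00.
Ugo free: 08:00-11:30, 13:30-21:00.
Xiulan free: 08:15-14:00, 15:15-18:45, 19:15-21:00 (invert busy blocks within the working day).
Ulla ∩ Rosa: 09:30-10:45, 12:45-13:15, 14:45-16:15, 17:00-20:30.
Ulla ∩ Rosa ∩ Mei: 09:30-10:45, 15:15-16:15, 17:00-20:30.
Ulla ∩ Rosa ∩ Mei ∩ Ugo: 09:30-10:45, 15:15-16:15, 17:00-20:30.
Ulla ∩ Rosa ∩ Mei ∩ Ugo ∩ Xiulan: 09:30-10:45, 15:15-16:15, 17:00-18:45, 19:15-20:30.
Summing the common windows: 75 + 60 + 105 + 75 = 315 minutes.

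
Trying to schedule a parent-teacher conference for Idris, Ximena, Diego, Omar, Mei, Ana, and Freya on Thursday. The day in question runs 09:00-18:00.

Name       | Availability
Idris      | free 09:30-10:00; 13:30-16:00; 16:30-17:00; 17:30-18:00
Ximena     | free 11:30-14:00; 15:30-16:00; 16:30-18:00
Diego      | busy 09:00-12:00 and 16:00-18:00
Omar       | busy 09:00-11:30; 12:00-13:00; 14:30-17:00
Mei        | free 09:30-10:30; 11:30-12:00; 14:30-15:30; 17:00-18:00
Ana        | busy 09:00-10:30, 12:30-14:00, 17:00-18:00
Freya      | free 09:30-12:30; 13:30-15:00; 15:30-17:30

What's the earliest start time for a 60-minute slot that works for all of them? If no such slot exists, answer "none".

none

Idris free: 09:30-10:00, 13:30-16:00, 16:30-17:00, 17:30-18:00.
Ximena free: 11:30-14:00, 15:30-16:00, 16:30-18:00.
Diego free: 12:00-16:00 (invert busy blocks within the working day).
Omar free: 11:30-12:00, 13:00-14:30, 17:00-18:00 (invert busy blocks within the working day).
Mei free: 09:30-10:30, 11:30-12:00, 14:30-15:30, 17:00-18:00.
Ana free: 10:30-12:30, 14:00-17:00 (invert busy blocks within the working day).
Freya free: 09:30-12:30, 13:30-15:00, 15:30-17:30.
Idris ∩ Ximena: 13:30-14:00, 15:30-16:00, 16:30-17:00, 17:30-18:00.
Idris ∩ Ximena ∩ Diego: 13:30-14:00, 15:30-16:00.
Idris ∩ Ximena ∩ Diego ∩ Omar: 13:30-14:00.
Idris ∩ Ximena ∩ Diego ∩ Omar ∩ Mei: ∅.
Idris ∩ Ximena ∩ Diego ∩ Omar ∩ Mei ∩ Ana: ∅.
Idris ∩ Ximena ∩ Diego ∩ Omar ∩ Mei ∩ Ana ∩ Freya: ∅.
There is no time when everyone is free.
No common window is at least 60 minutes long.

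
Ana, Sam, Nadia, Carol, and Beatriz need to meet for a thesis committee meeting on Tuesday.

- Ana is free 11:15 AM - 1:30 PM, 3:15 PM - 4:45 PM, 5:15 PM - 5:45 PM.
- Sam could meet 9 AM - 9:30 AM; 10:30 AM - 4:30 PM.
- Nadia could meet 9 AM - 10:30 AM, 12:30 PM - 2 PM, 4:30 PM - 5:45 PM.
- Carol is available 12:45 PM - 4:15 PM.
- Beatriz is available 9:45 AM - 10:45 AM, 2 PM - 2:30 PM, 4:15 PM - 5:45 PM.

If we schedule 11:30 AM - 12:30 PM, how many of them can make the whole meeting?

Ana and Sam can make the full 11:30-12:30 slot — that's 2.

2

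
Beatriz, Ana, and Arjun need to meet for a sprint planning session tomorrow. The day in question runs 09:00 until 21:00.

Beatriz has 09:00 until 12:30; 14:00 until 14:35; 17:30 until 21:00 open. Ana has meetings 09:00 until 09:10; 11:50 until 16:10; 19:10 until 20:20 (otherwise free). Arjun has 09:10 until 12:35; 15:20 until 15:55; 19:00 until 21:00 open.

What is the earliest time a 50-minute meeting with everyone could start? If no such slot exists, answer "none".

09:10

Beatriz free: 09:00-12:30, 14:00-14:35, 17:30-21:00.
Ana free: 09:10-11:50, 16:10-19:10, 20:20-21:00 (invert busy blocks within the working day).
Arjun free: 09:10-12:35, 15:20-15:55, 19:00-21:00.
Beatriz ∩ Ana: 09:10-11:50, 17:30-19:10, 20:20-21:00.
Beatriz ∩ Ana ∩ Arjun: 09:10-11:50, 19:00-19:10, 20:20-21:00.
Those are the intersection windows.
The first common window of at least 50 minutes is 09:10-11:50, so the earliest start is 09:10.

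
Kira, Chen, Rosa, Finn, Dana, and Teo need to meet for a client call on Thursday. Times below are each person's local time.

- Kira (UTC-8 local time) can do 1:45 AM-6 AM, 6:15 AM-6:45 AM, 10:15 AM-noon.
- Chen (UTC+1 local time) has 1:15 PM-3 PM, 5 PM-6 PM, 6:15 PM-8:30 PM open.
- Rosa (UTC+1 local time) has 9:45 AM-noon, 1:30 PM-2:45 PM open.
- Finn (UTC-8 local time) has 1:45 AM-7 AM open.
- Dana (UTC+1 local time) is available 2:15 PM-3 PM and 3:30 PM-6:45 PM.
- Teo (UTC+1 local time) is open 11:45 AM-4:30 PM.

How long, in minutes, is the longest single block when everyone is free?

Kira in UTC: 09:45-14:00, 14:15-14:45, 18:15-20:00 (add 8h to convert from UTC-8).
Chen in UTC: 12:15-14:00, 16:00-17:00, 17:15-19:30 (subtract 1h to convert from UTC+1).
Rosa in UTC: 08:45-11:00, 12:30-13:45 (subtract 1h to convert from UTC+1).
Finn in UTC: 09:45-15:00 (add 8h to convert from UTC-8).
Dana in UTC: 13:15-14:00, 14:30-17:45 (subtract 1h to convert from UTC+1).
Teo in UTC: 10:45-15:30 (subtract 1h to convert from UTC+1).
Kira ∩ Chen: 12:15-14:00, 18:15-19:30.
Kira ∩ Chen ∩ Rosa: 12:30-13:45.
Kira ∩ Chen ∩ Rosa ∩ Finn: 12:30-13:45.
Kira ∩ Chen ∩ Rosa ∩ Finn ∩ Dana: 13:15-13:45.
Kira ∩ Chen ∩ Rosa ∩ Finn ∩ Dana ∩ Teo: 13:15-13:45.
The longest is 13:15-13:45 at 30 minutes.

30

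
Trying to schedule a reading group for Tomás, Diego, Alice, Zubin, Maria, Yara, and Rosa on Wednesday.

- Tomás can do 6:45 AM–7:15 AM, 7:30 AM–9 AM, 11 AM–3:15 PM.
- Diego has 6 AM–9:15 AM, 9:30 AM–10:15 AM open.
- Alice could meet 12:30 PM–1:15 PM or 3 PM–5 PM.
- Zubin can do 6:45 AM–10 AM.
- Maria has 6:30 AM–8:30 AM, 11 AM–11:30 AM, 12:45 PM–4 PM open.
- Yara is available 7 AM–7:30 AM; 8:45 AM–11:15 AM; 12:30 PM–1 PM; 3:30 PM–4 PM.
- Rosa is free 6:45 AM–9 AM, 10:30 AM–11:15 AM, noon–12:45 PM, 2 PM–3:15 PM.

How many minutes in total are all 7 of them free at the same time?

0

Tomás ∩ Diego: 06:45-07:15, 07:30-09:00.
Tomás ∩ Diego ∩ Alice: ∅.
Tomás ∩ Diego ∩ Alice ∩ Zubin: ∅.
Tomás ∩ Diego ∩ Alice ∩ Zubin ∩ Maria: ∅.
Tomás ∩ Diego ∩ Alice ∩ Zubin ∩ Maria ∩ Yara: ∅.
Tomás ∩ Diego ∩ Alice ∩ Zubin ∩ Maria ∩ Yara ∩ Rosa: ∅.
There is no time when everyone is free.
There is no common window, so the total is 0 minutes.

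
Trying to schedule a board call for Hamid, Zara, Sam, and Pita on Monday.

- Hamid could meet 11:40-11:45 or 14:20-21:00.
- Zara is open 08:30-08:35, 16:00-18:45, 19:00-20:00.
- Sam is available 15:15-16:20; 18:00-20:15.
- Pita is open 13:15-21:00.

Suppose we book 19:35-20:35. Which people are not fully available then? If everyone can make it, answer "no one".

Hamid: free for 19:35-20:35. Zara: not fully free for 19:35-20:35. Sam: not fully free for 19:35-20:35. Pita: free for 19:35-20:35.

Sam, Zara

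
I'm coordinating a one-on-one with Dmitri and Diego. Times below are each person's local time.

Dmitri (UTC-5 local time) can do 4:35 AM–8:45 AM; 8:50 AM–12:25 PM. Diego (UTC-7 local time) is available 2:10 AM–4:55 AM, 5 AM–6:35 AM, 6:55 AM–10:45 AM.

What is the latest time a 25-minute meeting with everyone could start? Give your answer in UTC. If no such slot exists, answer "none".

Dmitri in UTC: 09:35-13:45, 13:50-17:25 (add 5h to convert from UTC-5).
Diego in UTC: 09:10-11:55, 12:00-13:35, 13:55-17:45 (add 7h to convert from UTC-7).
Dmitri ∩ Diego: 09:35-11:55, 12:00-13:35, 13:55-17:25.
Those are the intersection windows.
The last common window of at least 25 minutes is 13:55-17:25; a 25-minute meeting can start as late as 17:00 and still end by 17:25.

17:00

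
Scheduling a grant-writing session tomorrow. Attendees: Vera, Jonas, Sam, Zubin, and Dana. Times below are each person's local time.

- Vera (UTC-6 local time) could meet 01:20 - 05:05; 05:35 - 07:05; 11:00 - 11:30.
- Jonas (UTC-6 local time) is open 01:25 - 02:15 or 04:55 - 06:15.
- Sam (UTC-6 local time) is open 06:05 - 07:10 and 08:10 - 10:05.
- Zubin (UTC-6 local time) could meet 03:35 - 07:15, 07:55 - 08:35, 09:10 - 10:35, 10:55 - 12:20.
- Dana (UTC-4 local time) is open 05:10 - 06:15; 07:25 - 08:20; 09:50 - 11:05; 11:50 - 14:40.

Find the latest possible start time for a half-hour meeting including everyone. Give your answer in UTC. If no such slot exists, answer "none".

none

Vera in UTC: 07:20-11:05, 11:35-13:05, 17:00-17:30 (add 6h to convert from UTC-6).
Jonas in UTC: 07:25-08:15, 10:55-12:15 (add 6h to convert from UTC-6).
Sam in UTC: 12:05-13:10, 14:10-16:05 (add 6h to convert from UTC-6).
Zubin in UTC: 09:35-13:15, 13:55-14:35, 15:10-16:35, 16:55-18:20 (add 6h to convert from UTC-6).
Dana in UTC: 09:10-10:15, 11:25-12:20, 13:50-15:05, 15:50-18:40 (add 4h to convert from UTC-4).
Vera ∩ Jonas: 07:25-08:15, 10:55-11:05, 11:35-12:15.
Vera ∩ Jonas ∩ Sam: 12:05-12:15.
Vera ∩ Jonas ∩ Sam ∩ Zubin: 12:05-12:15.
Vera ∩ Jonas ∩ Sam ∩ Zubin ∩ Dana: 12:05-12:15.
No common window is at least 30 minutes long.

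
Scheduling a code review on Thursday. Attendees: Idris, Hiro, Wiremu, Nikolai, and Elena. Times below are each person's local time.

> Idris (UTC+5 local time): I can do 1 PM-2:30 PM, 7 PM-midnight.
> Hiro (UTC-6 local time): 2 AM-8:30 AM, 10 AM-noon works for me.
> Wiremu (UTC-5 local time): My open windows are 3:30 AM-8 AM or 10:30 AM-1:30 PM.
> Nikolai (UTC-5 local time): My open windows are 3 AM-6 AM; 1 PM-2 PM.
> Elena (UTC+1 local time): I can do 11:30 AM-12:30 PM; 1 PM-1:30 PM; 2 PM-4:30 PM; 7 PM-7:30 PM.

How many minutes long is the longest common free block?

Idris in UTC: 08:00-09:30, 14:00-19:00 (subtract 5h to convert from UTC+5).
Hiro in UTC: 08:00-14:30, 16:00-18:00 (add 6h to convert from UTC-6).
Wiremu in UTC: 08:30-13:00, 15:30-18:30 (add 5h to convert from UTC-5).
Nikolai in UTC: 08:00-11:00, 18:00-19:00 (add 5h to convert from UTC-5).
Elena in UTC: 10:30-11:30, 12:00-12:30, 13:00-15:30, 18:00-18:30 (subtract 1h to convert from UTC+1).
Idris ∩ Hiro: 08:00-09:30, 14:00-14:30, 16:00-18:00.
Idris ∩ Hiro ∩ Wiremu: 08:30-09:30, 16:00-18:00.
Idris ∩ Hiro ∩ Wiremu ∩ Nikolai: 08:30-09:30.
Idris ∩ Hiro ∩ Wiremu ∩ Nikolai ∩ Elena: ∅.
There is no time when everyone is free.
No common window exists, so the longest block is 0 minutes.

0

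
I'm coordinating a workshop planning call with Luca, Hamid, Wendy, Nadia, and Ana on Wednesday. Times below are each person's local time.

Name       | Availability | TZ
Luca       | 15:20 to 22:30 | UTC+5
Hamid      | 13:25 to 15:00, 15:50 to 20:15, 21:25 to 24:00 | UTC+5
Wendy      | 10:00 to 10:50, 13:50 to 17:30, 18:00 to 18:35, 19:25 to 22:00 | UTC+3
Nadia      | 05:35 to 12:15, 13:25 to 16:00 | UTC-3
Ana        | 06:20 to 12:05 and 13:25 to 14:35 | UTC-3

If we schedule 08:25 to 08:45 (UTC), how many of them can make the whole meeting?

Luca in UTC: 10:20-17:30 (subtract 5h to convert from UTC+5).
Hamid in UTC: 08:25-10:00, 10:50-15:15, 16:25-19:00 (subtract 5h to convert from UTC+5).
Wendy in UTC: 07:00-07:50, 10:50-14:30, 15:00-15:35, 16:25-19:00 (subtract 3h to convert from UTC+3).
Nadia in UTC: 08:35-15:15, 16:25-19:00 (add 3h to convert from UTC-3).
Ana in UTC: 09:20-15:05, 16:25-17:35 (add 3h to convert from UTC-3).
Hamid can make the full 08:25-08:45 slot — that's 1.

1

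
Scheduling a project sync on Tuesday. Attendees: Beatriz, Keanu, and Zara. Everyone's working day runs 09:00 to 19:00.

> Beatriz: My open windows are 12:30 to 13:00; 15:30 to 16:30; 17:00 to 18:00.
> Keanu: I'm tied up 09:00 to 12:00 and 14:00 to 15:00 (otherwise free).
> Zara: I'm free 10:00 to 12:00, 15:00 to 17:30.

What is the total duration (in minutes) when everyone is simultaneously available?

90

Beatriz free: 12:30-13:00, 15:30-16:30, 17:00-18:00.
Keanu free: 12:00-14:00, 15:00-19:00 (invert busy blocks within the working day).
Zara free: 10:00-12:00, 15:00-17:30.
Beatriz ∩ Keanu: 12:30-13:00, 15:30-16:30, 17:00-18:00.
Beatriz ∩ Keanu ∩ Zara: 15:30-16:30, 17:00-17:30.
Those are the intersection windows.
Summing the common windows: 60 + 30 = 90 minutes.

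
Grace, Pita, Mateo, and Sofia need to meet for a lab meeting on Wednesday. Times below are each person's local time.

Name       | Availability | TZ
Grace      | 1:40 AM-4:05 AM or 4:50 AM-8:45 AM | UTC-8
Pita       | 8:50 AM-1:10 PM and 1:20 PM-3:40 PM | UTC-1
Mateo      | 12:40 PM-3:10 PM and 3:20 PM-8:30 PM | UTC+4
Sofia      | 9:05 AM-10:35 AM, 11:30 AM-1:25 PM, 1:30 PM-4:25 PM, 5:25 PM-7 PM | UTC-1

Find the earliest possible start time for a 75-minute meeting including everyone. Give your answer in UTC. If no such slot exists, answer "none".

Grace in UTC: 09:40-12:05, 12:50-16:45 (add 8h to convert from UTC-8).
Pita in UTC: 09:50-14:10, 14:20-16:40 (add 1h to convert from UTC-1).
Mateo in UTC: 08:40-11:10, 11:20-16:30 (subtract 4h to convert from UTC+4).
Sofia in UTC: 10:05-11:35, 12:30-14:25, 14:30-17:25, 18:25-20:00 (add 1h to convert from UTC-1).
Grace ∩ Pita: 09:50-12:05, 12:50-14:10, 14:20-16:40.
Grace ∩ Pita ∩ Mateo: 09:50-11:10, 11:20-12:05, 12:50-14:10, 14:20-16:30.
Grace ∩ Pita ∩ Mateo ∩ Sofia: 10:05-11:10, 11:20-11:35, 12:50-14:10, 14:20-14:25, 14:30-16:30.
The first common window of at least 75 minutes is 12:50-14:10, so the earliest start is 12:50.

12:50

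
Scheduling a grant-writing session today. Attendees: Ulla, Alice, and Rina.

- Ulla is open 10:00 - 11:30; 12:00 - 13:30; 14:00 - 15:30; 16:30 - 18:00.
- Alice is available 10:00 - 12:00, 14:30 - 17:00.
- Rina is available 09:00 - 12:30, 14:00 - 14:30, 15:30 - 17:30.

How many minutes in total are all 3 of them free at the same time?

Ulla ∩ Alice: 10:00-11:30, 14:30-15:30, 16:30-17:00.
Ulla ∩ Alice ∩ Rina: 10:00-11:30, 16:30-17:00.
Summing the common windows: 90 + 30 = 120 minutes.

120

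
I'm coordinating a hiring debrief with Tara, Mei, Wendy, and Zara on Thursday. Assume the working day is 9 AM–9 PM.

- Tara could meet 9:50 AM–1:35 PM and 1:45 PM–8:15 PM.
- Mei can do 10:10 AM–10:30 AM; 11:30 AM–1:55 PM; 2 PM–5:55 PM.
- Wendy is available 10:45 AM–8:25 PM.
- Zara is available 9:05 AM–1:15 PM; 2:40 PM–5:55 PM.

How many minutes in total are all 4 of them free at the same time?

Tara ∩ Mei: 10:10-10:30, 11:30-13:35, 13:45-13:55, 14:00-17:55.
Tara ∩ Mei ∩ Wendy: 11:30-13:35, 13:45-13:55, 14:00-17:55.
Tara ∩ Mei ∩ Wendy ∩ Zara: 11:30-13:15, 14:40-17:55.
Summing the common windows: 105 + 195 = 300 minutes.

300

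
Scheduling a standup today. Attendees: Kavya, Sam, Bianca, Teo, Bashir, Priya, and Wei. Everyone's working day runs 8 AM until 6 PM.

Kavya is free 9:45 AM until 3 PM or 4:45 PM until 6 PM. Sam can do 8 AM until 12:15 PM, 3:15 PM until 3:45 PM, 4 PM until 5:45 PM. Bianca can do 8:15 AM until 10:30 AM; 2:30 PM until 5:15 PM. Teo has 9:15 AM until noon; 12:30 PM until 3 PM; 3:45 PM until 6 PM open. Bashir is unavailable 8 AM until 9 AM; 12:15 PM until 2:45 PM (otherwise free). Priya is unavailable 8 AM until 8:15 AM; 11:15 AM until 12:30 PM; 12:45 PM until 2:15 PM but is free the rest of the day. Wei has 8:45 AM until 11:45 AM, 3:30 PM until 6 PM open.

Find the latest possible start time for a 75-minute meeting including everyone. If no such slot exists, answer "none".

Kavya free: 09:45-15:00, 16:45-18:00.
Sam free: 08:00-12:15, 15:15-15:45, 16:00-17:45.
Bianca free: 08:15-10:30, 14:30-17:15.
Teo free: 09:15-12:00, 12:30-15:00, 15:45-18:00.
Bashir free: 09:00-12:15, 14:45-18:00 (invert busy blocks within the working day).
Priya free: 08:15-11:15, 12:30-12:45, 14:15-18:00 (invert busy blocks within the working day).
Wei free: 08:45-11:45, 15:30-18:00.
Kavya ∩ Sam: 09:45-12:15, 16:45-17:45.
Kavya ∩ Sam ∩ Bianca: 09:45-10:30, 16:45-17:15.
Kavya ∩ Sam ∩ Bianca ∩ Teo: 09:45-10:30, 16:45-17:15.
Kavya ∩ Sam ∩ Bianca ∩ Teo ∩ Bashir: 09:45-10:30, 16:45-17:15.
Kavya ∩ Sam ∩ Bianca ∩ Teo ∩ Bashir ∩ Priya: 09:45-10:30, 16:45-17:15.
Kavya ∩ Sam ∩ Bianca ∩ Teo ∩ Bashir ∩ Priya ∩ Wei: 09:45-10:30, 16:45-17:15.
So the common availability across everyone is 09:45-10:30, 16:45-17:15.
No common window is at least 75 minutes long.

none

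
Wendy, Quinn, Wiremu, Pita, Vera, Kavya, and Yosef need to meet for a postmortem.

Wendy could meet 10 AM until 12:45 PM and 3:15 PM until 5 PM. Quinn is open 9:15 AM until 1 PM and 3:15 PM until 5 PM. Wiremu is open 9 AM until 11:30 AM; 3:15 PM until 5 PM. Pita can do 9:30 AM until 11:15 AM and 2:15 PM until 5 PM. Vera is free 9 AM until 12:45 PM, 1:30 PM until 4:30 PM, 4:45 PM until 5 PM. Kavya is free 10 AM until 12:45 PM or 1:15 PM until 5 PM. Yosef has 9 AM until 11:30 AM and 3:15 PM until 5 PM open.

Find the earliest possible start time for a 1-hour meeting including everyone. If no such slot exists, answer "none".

Wendy ∩ Quinn: 10:00-12:45, 15:15-17:00.
Wendy ∩ Quinn ∩ Wiremu: 10:00-11:30, 15:15-17:00.
Wendy ∩ Quinn ∩ Wiremu ∩ Pita: 10:00-11:15, 15:15-17:00.
Wendy ∩ Quinn ∩ Wiremu ∩ Pita ∩ Vera: 10:00-11:15, 15:15-16:30, 16:45-17:00.
Wendy ∩ Quinn ∩ Wiremu ∩ Pita ∩ Vera ∩ Kavya: 10:00-11:15, 15:15-16:30, 16:45-17:00.
Wendy ∩ Quinn ∩ Wiremu ∩ Pita ∩ Vera ∩ Kavya ∩ Yosef: 10:00-11:15, 15:15-16:30, 16:45-17:00.
The first common window of at least 60 minutes is 10:00-11:15, so the earliest start is 10:00.

10:00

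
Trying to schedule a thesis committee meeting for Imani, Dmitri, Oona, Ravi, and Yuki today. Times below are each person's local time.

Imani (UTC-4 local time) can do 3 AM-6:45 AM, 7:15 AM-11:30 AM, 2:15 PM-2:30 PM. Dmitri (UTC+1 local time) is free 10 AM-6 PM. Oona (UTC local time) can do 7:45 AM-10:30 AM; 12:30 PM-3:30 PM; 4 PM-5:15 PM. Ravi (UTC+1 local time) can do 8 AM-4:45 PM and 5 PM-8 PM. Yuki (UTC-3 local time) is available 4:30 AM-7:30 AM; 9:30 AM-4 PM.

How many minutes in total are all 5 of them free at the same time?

Imani in UTC: 07:00-10:45, 11:15-15:30, 18:15-18:30 (add 4h to convert from UTC-4).
Dmitri in UTC: 09:00-17:00 (subtract 1h to convert from UTC+1).
Oona in UTC: 07:45-10:30, 12:30-15:30, 16:00-17:15.
Ravi in UTC: 07:00-15:45, 16:00-19:00 (subtract 1h to convert from UTC+1).
Yuki in UTC: 07:30-10:30, 12:30-19:00 (add 3h to convert from UTC-3).
Imani ∩ Dmitri: 09:00-10:45, 11:15-15:30.
Imani ∩ Dmitri ∩ Oona: 09:00-10:30, 12:30-15:30.
Imani ∩ Dmitri ∩ Oona ∩ Ravi: 09:00-10:30, 12:30-15:30.
Imani ∩ Dmitri ∩ Oona ∩ Ravi ∩ Yuki: 09:00-10:30, 12:30-15:30.
Summing the common windows: 90 + 180 = 270 minutes.

270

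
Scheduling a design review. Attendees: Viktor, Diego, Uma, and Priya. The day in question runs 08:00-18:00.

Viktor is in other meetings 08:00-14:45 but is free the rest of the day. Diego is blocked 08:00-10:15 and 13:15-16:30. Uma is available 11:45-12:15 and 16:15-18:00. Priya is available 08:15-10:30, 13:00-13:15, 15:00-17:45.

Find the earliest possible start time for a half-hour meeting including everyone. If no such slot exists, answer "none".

16:30

Viktor free: 14:45-18:00 (invert busy blocks within the working day).
Diego free: 10:15-13:15, 16:30-18:00 (invert busy blocks within the working day).
Uma free: 11:45-12:15, 16:15-18:00.
Priya free: 08:15-10:30, 13:00-13:15, 15:00-17:45.
Viktor ∩ Diego: 16:30-18:00.
Viktor ∩ Diego ∩ Uma: 16:30-18:00.
Viktor ∩ Diego ∩ Uma ∩ Priya: 16:30-17:45.
Those are the intersection windows.
The first common window of at least 30 minutes is 16:30-17:45, so the earliest start is 16:30.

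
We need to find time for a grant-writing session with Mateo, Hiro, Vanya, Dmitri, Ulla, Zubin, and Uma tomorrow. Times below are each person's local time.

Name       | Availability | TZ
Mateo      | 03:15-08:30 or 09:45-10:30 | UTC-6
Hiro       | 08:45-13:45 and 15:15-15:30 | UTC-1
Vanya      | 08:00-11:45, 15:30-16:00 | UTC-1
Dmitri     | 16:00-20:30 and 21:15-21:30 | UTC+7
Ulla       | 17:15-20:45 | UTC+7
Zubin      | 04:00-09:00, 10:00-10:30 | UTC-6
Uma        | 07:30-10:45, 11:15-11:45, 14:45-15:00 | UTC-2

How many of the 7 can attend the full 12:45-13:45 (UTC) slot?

4

Mateo in UTC: 09:15-14:30, 15:45-16:30 (add 6h to convert from UTC-6).
Hiro in UTC: 09:45-14:45, 16:15-16:30 (add 1h to convert from UTC-1).
Vanya in UTC: 09:00-12:45, 16:30-17:00 (add 1h to convert from UTC-1).
Dmitri in UTC: 09:00-13:30, 14:15-14:30 (subtract 7h to convert from UTC+7).
Ulla in UTC: 10:15-13:45 (subtract 7h to convert from UTC+7).
Zubin in UTC: 10:00-15:00, 16:00-16:30 (add 6h to convert from UTC-6).
Uma in UTC: 09:30-12:45, 13:15-13:45, 16:45-17:00 (add 2h to convert from UTC-2).
Mateo, Hiro, Ulla, and Zubin can make the full 12:45-13:45 slot — that's 4.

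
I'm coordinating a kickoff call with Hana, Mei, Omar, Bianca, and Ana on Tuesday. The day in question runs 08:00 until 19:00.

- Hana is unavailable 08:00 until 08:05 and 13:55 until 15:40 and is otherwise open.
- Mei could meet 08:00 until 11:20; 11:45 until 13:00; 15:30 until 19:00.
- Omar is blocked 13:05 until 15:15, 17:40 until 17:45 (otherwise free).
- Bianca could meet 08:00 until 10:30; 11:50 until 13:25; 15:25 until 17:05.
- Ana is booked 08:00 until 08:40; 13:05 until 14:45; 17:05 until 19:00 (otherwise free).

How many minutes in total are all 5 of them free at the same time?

265

Hana free: 08:05-13:55, 15:40-19:00 (invert busy blocks within the working day).
Mei free: 08:00-11:20, 11:45-13:00, 15:30-19:00.
Omar free: 08:00-13:05, 15:15-17:40, 17:45-19:00 (invert busy blocks within the working day).
Bianca free: 08:00-10:30, 11:50-13:25, 15:25-17:05.
Ana free: 08:40-13:05, 14:45-17:05 (invert busy blocks within the working day).
Hana ∩ Mei: 08:05-11:20, 11:45-13:00, 15:40-19:00.
Hana ∩ Mei ∩ Omar: 08:05-11:20, 11:45-13:00, 15:40-17:40, 17:45-19:00.
Hana ∩ Mei ∩ Omar ∩ Bianca: 08:05-10:30, 11:50-13:00, 15:40-17:05.
Hana ∩ Mei ∩ Omar ∩ Bianca ∩ Ana: 08:40-10:30, 11:50-13:00, 15:40-17:05.
Summing the common windows: 110 + 70 + 85 = 265 minutes.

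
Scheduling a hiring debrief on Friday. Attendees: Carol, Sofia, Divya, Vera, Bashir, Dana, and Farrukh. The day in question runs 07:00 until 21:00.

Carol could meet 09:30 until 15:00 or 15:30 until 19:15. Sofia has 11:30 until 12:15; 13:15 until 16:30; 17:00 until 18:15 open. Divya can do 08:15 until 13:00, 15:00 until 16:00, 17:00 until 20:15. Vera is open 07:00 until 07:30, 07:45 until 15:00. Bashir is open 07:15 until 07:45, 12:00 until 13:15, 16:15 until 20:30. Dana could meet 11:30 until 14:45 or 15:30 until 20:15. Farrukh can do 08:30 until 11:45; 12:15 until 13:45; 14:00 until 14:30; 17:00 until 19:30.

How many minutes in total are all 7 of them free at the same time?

0

Carol ∩ Sofia: 11:30-12:15, 13:15-15:00, 15:30-16:30, 17:00-18:15.
Carol ∩ Sofia ∩ Divya: 11:30-12:15, 15:30-16:00, 17:00-18:15.
Carol ∩ Sofia ∩ Divya ∩ Vera: 11:30-12:15.
Carol ∩ Sofia ∩ Divya ∩ Vera ∩ Bashir: 12:00-12:15.
Carol ∩ Sofia ∩ Divya ∩ Vera ∩ Bashir ∩ Dana: 12:00-12:15.
Carol ∩ Sofia ∩ Divya ∩ Vera ∩ Bashir ∩ Dana ∩ Farrukh: ∅.
There is no time when everyone is free.
There is no common window, so the total is 0 minutes.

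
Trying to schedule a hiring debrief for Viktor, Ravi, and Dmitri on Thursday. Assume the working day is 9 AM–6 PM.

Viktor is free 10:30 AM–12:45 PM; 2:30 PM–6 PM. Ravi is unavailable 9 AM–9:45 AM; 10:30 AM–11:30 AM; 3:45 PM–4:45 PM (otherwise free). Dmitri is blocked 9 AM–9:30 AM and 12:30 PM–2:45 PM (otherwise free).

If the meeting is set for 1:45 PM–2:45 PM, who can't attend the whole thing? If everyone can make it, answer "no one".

Dmitri, Viktor

Viktor free: 10:30-12:45, 14:30-18:00.
Ravi free: 09:45-10:30, 11:30-15:45, 16:45-18:00 (invert busy blocks within the working day).
Dmitri free: 09:30-12:30, 14:45-18:00 (invert busy blocks within the working day).
Viktor: not fully free for 13:45-14:45. Ravi: free for 13:45-14:45. Dmitri: not fully free for 13:45-14:45.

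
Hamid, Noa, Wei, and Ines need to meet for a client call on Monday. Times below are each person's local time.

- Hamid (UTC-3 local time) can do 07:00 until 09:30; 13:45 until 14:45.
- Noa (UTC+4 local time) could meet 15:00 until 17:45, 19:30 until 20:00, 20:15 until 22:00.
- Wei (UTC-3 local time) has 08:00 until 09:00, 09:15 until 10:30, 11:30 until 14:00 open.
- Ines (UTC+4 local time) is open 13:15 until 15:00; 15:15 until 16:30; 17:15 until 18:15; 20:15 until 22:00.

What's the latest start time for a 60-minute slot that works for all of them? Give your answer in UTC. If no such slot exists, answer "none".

Hamid in UTC: 10:00-12:30, 16:45-17:45 (add 3h to convert from UTC-3).
Noa in UTC: 11:00-13:45, 15:30-16:00, 16:15-18:00 (subtract 4h to convert from UTC+4).
Wei in UTC: 11:00-12:00, 12:15-13:30, 14:30-17:00 (add 3h to convert from UTC-3).
Ines in UTC: 09:15-11:00, 11:15-12:30, 13:15-14:15, 16:15-18:00 (subtract 4h to convert from UTC+4).
Hamid ∩ Noa: 11:00-12:30, 16:45-17:45.
Hamid ∩ Noa ∩ Wei: 11:00-12:00, 12:15-12:30, 16:45-17:00.
Hamid ∩ Noa ∩ Wei ∩ Ines: 11:15-12:00, 12:15-12:30, 16:45-17:00.
No common window is at least 60 minutes long.

none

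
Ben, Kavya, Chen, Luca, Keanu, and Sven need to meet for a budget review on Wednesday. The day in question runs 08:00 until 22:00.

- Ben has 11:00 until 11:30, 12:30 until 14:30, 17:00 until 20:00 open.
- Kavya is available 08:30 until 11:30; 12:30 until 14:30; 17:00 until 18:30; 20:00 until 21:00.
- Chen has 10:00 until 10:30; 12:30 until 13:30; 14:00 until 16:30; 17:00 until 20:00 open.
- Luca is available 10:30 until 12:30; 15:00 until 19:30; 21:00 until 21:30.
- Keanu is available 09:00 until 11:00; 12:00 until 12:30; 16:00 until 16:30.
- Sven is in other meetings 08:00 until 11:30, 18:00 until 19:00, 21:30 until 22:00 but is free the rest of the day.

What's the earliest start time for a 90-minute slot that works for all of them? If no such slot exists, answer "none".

Ben free: 11:00-11:30, 12:30-14:30, 17:00-20:00.
Kavya free: 08:30-11:30, 12:30-14:30, 17:00-18:30, 20:00-21:00.
Chen free: 10:00-10:30, 12:30-13:30, 14:00-16:30, 17:00-20:00.
Luca free: 10:30-12:30, 15:00-19:30, 21:00-21:30.
Keanu free: 09:00-11:00, 12:00-12:30, 16:00-16:30.
Sven free: 11:30-18:00, 19:00-21:30 (invert busy blocks within the working day).
Ben ∩ Kavya: 11:00-11:30, 12:30-14:30, 17:00-18:30.
Ben ∩ Kavya ∩ Chen: 12:30-13:30, 14:00-14:30, 17:00-18:30.
Ben ∩ Kavya ∩ Chen ∩ Luca: 17:00-18:30.
Ben ∩ Kavya ∩ Chen ∩ Luca ∩ Keanu: ∅.
Ben ∩ Kavya ∩ Chen ∩ Luca ∩ Keanu ∩ Sven: ∅.
There is no time when everyone is free.
No common window is at least 90 minutes long.

none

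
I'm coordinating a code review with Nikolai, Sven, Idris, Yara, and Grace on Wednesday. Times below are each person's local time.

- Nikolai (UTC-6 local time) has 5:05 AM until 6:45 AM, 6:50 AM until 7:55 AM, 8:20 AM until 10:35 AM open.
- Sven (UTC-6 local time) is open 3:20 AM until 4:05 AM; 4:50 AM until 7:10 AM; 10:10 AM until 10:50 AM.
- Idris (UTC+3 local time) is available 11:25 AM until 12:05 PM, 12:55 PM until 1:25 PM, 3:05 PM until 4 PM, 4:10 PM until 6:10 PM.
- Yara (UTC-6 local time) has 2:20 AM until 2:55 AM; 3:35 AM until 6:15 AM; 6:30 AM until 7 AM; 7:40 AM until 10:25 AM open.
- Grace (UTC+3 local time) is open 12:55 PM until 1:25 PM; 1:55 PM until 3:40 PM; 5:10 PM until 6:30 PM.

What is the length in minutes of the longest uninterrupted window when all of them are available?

10

Nikolai in UTC: 11:05-12:45, 12:50-13:55, 14:20-16:35 (add 6h to convert from UTC-6).
Sven in UTC: 09:20-10:05, 10:50-13:10, 16:10-16:50 (add 6h to convert from UTC-6).
Idris in UTC: 08:25-09:05, 09:55-10:25, 12:05-13:00, 13:10-15:10 (subtract 3h to convert from UTC+3).
Yara in UTC: 08:20-08:55, 09:35-12:15, 12:30-13:00, 13:40-16:25 (add 6h to convert from UTC-6).
Grace in UTC: 09:55-10:25, 10:55-12:40, 14:10-15:30 (subtract 3h to convert from UTC+3).
Nikolai ∩ Sven: 11:05-12:45, 12:50-13:10, 16:10-16:35.
Nikolai ∩ Sven ∩ Idris: 12:05-12:45, 12:50-13:00.
Nikolai ∩ Sven ∩ Idris ∩ Yara: 12:05-12:15, 12:30-12:45, 12:50-13:00.
Nikolai ∩ Sven ∩ Idris ∩ Yara ∩ Grace: 12:05-12:15, 12:30-12:40.
The longest is 12:05-12:15 at 10 minutes.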